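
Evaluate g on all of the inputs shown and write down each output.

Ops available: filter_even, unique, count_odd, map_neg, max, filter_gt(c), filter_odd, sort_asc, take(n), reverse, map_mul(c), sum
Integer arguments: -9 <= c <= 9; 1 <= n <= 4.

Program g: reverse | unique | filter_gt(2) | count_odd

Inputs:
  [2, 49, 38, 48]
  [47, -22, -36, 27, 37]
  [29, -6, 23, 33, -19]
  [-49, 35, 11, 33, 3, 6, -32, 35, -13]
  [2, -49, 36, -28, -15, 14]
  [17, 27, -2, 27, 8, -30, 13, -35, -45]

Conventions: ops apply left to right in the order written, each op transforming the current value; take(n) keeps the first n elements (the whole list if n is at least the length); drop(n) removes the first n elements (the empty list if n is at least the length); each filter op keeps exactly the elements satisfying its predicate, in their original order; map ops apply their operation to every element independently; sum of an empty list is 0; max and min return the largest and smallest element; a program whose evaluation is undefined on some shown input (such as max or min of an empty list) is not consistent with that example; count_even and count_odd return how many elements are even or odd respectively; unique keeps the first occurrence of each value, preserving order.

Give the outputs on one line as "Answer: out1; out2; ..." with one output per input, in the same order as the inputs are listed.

Execution, op by op:
  [2, 49, 38, 48] -> [48, 38, 49, 2] -> [48, 38, 49, 2] -> [48, 38, 49] -> 1
  [47, -22, -36, 27, 37] -> [37, 27, -36, -22, 47] -> [37, 27, -36, -22, 47] -> [37, 27, 47] -> 3
  [29, -6, 23, 33, -19] -> [-19, 33, 23, -6, 29] -> [-19, 33, 23, -6, 29] -> [33, 23, 29] -> 3
  [-49, 35, 11, 33, 3, 6, -32, 35, -13] -> [-13, 35, -32, 6, 3, 33, 11, 35, -49] -> [-13, 35, -32, 6, 3, 33, 11, -49] -> [35, 6, 3, 33, 11] -> 4
  [2, -49, 36, -28, -15, 14] -> [14, -15, -28, 36, -49, 2] -> [14, -15, -28, 36, -49, 2] -> [14, 36] -> 0
  [17, 27, -2, 27, 8, -30, 13, -35, -45] -> [-45, -35, 13, -30, 8, 27, -2, 27, 17] -> [-45, -35, 13, -30, 8, 27, -2, 17] -> [13, 8, 27, 17] -> 3

1; 3; 3; 4; 0; 3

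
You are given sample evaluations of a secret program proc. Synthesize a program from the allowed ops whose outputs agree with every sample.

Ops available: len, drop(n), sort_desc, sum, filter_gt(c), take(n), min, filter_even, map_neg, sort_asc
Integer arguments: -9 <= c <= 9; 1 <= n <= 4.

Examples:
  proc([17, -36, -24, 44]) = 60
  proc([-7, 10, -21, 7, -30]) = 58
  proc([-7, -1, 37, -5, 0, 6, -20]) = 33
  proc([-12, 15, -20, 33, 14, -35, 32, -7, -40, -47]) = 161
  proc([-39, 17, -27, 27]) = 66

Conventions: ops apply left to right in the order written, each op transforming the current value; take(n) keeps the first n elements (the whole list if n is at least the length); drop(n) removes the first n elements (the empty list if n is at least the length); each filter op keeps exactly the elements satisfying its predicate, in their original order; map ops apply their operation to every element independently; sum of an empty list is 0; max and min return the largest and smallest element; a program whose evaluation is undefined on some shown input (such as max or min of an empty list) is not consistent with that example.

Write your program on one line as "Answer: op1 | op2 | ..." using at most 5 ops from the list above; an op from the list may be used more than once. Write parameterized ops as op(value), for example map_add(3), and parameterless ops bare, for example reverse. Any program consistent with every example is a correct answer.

map_neg | filter_gt(-2) | sort_desc | sum

Check, running the answer program on each example:
  [17, -36, -24, 44] -> [-17, 36, 24, -44] -> [36, 24] -> [36, 24] -> 60
  [-7, 10, -21, 7, -30] -> [7, -10, 21, -7, 30] -> [7, 21, 30] -> [30, 21, 7] -> 58
  [-7, -1, 37, -5, 0, 6, -20] -> [7, 1, -37, 5, 0, -6, 20] -> [7, 1, 5, 0, 20] -> [20, 7, 5, 1, 0] -> 33
  [-12, 15, -20, 33, 14, -35, 32, -7, -40, -47] -> [12, -15, 20, -33, -14, 35, -32, 7, 40, 47] -> [12, 20, 35, 7, 40, 47] -> [47, 40, 35, 20, 12, 7] -> 161
  [-39, 17, -27, 27] -> [39, -17, 27, -27] -> [39, 27] -> [39, 27] -> 66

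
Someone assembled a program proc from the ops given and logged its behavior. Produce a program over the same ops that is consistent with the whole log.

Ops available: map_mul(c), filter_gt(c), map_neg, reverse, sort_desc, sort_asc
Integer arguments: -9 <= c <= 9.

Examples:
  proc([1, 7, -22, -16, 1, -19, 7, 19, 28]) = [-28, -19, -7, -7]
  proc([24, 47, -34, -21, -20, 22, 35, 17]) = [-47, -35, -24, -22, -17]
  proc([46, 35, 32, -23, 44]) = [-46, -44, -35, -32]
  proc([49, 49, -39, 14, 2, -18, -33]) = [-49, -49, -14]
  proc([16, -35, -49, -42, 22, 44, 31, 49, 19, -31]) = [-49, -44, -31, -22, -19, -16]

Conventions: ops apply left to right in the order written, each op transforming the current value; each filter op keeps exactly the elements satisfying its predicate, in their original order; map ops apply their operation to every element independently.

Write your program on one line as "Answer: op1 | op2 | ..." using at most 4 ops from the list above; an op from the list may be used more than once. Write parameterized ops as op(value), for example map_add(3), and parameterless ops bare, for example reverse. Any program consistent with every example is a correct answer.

sort_asc | filter_gt(4) | reverse | map_neg

Check, running the answer program on each example:
  [1, 7, -22, -16, 1, -19, 7, 19, 28] -> [-22, -19, -16, 1, 1, 7, 7, 19, 28] -> [7, 7, 19, 28] -> [28, 19, 7, 7] -> [-28, -19, -7, -7]
  [24, 47, -34, -21, -20, 22, 35, 17] -> [-34, -21, -20, 17, 22, 24, 35, 47] -> [17, 22, 24, 35, 47] -> [47, 35, 24, 22, 17] -> [-47, -35, -24, -22, -17]
  [46, 35, 32, -23, 44] -> [-23, 32, 35, 44, 46] -> [32, 35, 44, 46] -> [46, 44, 35, 32] -> [-46, -44, -35, -32]
  [49, 49, -39, 14, 2, -18, -33] -> [-39, -33, -18, 2, 14, 49, 49] -> [14, 49, 49] -> [49, 49, 14] -> [-49, -49, -14]
  [16, -35, -49, -42, 22, 44, 31, 49, 19, -31] -> [-49, -42, -35, -31, 16, 19, 22, 31, 44, 49] -> [16, 19, 22, 31, 44, 49] -> [49, 44, 31, 22, 19, 16] -> [-49, -44, -31, -22, -19, -16]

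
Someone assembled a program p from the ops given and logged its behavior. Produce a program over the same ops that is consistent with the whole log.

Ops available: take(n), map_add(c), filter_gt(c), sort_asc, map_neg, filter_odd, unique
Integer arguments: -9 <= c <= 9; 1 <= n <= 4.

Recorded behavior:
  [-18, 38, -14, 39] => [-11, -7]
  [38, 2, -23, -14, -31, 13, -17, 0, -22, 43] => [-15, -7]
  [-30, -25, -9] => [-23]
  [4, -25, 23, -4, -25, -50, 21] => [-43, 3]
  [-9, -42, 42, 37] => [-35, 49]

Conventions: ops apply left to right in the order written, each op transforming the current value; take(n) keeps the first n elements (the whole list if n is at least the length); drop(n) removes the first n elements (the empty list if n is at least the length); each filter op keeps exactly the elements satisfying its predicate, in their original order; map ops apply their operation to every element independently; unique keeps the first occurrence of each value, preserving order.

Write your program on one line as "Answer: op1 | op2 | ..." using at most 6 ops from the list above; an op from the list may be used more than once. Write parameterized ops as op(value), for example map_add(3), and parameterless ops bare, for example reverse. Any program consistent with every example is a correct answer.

unique | map_add(7) | filter_odd | sort_asc | take(2)

Check, running the answer program on each example:
  [-18, 38, -14, 39] -> [-18, 38, -14, 39] -> [-11, 45, -7, 46] -> [-11, 45, -7] -> [-11, -7, 45] -> [-11, -7]
  [38, 2, -23, -14, -31, 13, -17, 0, -22, 43] -> [38, 2, -23, -14, -31, 13, -17, 0, -22, 43] -> [45, 9, -16, -7, -24, 20, -10, 7, -15, 50] -> [45, 9, -7, 7, -15] -> [-15, -7, 7, 9, 45] -> [-15, -7]
  [-30, -25, -9] -> [-30, -25, -9] -> [-23, -18, -2] -> [-23] -> [-23] -> [-23]
  [4, -25, 23, -4, -25, -50, 21] -> [4, -25, 23, -4, -50, 21] -> [11, -18, 30, 3, -43, 28] -> [11, 3, -43] -> [-43, 3, 11] -> [-43, 3]
  [-9, -42, 42, 37] -> [-9, -42, 42, 37] -> [-2, -35, 49, 44] -> [-35, 49] -> [-35, 49] -> [-35, 49]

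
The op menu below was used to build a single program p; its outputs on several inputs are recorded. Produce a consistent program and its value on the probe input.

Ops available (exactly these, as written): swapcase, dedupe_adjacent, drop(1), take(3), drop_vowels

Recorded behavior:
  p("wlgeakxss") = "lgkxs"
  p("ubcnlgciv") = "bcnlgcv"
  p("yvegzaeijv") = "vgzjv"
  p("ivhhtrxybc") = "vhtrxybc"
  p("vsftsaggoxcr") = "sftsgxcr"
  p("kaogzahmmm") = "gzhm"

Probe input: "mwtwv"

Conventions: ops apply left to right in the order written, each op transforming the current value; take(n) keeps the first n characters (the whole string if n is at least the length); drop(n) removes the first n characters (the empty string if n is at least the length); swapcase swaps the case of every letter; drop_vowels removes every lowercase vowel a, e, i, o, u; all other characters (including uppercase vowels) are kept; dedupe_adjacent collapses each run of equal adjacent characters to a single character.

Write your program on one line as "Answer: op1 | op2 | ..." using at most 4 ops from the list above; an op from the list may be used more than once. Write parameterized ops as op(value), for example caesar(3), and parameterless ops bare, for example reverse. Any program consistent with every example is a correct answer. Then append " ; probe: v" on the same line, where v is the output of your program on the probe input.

dedupe_adjacent | drop(1) | drop_vowels ; probe: "wtwv"

Check, running the answer program on each example:
  "wlgeakxss" -> "wlgeakxs" -> "lgeakxs" -> "lgkxs"
  "ubcnlgciv" -> "ubcnlgciv" -> "bcnlgciv" -> "bcnlgcv"
  "yvegzaeijv" -> "yvegzaeijv" -> "vegzaeijv" -> "vgzjv"
  "ivhhtrxybc" -> "ivhtrxybc" -> "vhtrxybc" -> "vhtrxybc"
  "vsftsaggoxcr" -> "vsftsagoxcr" -> "sftsagoxcr" -> "sftsgxcr"
  "kaogzahmmm" -> "kaogzahm" -> "aogzahm" -> "gzhm"
  probe: "mwtwv" -> "mwtwv" -> "wtwv" -> "wtwv"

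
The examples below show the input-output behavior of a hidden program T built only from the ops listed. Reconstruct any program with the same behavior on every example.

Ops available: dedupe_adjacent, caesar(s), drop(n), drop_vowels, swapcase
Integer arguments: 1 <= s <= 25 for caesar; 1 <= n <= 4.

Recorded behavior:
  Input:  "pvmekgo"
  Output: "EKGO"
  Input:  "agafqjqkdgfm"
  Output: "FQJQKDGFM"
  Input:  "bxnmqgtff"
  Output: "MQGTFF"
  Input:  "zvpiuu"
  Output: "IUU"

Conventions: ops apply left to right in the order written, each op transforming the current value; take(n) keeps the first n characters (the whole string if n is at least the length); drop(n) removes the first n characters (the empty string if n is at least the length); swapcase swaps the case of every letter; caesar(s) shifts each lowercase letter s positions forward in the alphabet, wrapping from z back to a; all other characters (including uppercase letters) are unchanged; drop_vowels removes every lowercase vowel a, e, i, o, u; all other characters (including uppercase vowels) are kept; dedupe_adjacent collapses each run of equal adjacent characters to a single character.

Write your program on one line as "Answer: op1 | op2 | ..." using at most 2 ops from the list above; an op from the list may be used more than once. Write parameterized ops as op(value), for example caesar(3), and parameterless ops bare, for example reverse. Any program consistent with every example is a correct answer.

swapcase | drop(3)

Check, running the answer program on each example:
  "pvmekgo" -> "PVMEKGO" -> "EKGO"
  "agafqjqkdgfm" -> "AGAFQJQKDGFM" -> "FQJQKDGFM"
  "bxnmqgtff" -> "BXNMQGTFF" -> "MQGTFF"
  "zvpiuu" -> "ZVPIUU" -> "IUU"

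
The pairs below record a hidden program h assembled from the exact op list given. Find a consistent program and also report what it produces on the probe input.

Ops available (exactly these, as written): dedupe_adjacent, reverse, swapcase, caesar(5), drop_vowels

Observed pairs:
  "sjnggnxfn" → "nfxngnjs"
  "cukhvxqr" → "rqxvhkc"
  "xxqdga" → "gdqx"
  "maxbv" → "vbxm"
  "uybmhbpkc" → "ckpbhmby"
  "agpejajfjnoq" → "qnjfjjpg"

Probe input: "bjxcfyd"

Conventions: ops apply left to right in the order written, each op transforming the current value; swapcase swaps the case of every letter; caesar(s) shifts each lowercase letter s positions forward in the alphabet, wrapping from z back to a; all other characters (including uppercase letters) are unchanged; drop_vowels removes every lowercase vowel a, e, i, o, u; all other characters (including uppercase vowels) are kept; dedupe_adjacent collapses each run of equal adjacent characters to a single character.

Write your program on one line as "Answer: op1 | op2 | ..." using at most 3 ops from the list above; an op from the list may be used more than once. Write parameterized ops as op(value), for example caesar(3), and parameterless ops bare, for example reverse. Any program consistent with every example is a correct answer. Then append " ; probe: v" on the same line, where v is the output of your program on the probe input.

dedupe_adjacent | reverse | drop_vowels ; probe: "dyfcxjb"

Check, running the answer program on each example:
  "sjnggnxfn" -> "sjngnxfn" -> "nfxngnjs" -> "nfxngnjs"
  "cukhvxqr" -> "cukhvxqr" -> "rqxvhkuc" -> "rqxvhkc"
  "xxqdga" -> "xqdga" -> "agdqx" -> "gdqx"
  "maxbv" -> "maxbv" -> "vbxam" -> "vbxm"
  "uybmhbpkc" -> "uybmhbpkc" -> "ckpbhmbyu" -> "ckpbhmby"
  "agpejajfjnoq" -> "agpejajfjnoq" -> "qonjfjajepga" -> "qnjfjjpg"
  probe: "bjxcfyd" -> "bjxcfyd" -> "dyfcxjb" -> "dyfcxjb"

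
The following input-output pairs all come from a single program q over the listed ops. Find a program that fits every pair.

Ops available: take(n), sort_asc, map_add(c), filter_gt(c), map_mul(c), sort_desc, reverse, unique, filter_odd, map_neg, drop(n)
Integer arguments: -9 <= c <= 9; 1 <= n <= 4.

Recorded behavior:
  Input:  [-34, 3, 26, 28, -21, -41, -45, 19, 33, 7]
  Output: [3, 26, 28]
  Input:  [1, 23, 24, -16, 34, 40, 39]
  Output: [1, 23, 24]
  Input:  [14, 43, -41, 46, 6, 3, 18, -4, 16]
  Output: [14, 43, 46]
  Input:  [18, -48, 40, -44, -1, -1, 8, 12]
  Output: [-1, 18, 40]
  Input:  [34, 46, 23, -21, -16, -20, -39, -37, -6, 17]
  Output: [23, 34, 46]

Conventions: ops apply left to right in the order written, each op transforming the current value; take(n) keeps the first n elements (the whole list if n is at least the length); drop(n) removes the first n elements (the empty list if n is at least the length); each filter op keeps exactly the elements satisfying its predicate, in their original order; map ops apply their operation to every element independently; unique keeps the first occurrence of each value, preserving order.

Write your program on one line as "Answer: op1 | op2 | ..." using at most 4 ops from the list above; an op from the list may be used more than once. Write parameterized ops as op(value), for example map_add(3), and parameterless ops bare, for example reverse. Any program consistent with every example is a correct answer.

unique | filter_gt(-7) | take(3) | sort_asc

Check, running the answer program on each example:
  [-34, 3, 26, 28, -21, -41, -45, 19, 33, 7] -> [-34, 3, 26, 28, -21, -41, -45, 19, 33, 7] -> [3, 26, 28, 19, 33, 7] -> [3, 26, 28] -> [3, 26, 28]
  [1, 23, 24, -16, 34, 40, 39] -> [1, 23, 24, -16, 34, 40, 39] -> [1, 23, 24, 34, 40, 39] -> [1, 23, 24] -> [1, 23, 24]
  [14, 43, -41, 46, 6, 3, 18, -4, 16] -> [14, 43, -41, 46, 6, 3, 18, -4, 16] -> [14, 43, 46, 6, 3, 18, -4, 16] -> [14, 43, 46] -> [14, 43, 46]
  [18, -48, 40, -44, -1, -1, 8, 12] -> [18, -48, 40, -44, -1, 8, 12] -> [18, 40, -1, 8, 12] -> [18, 40, -1] -> [-1, 18, 40]
  [34, 46, 23, -21, -16, -20, -39, -37, -6, 17] -> [34, 46, 23, -21, -16, -20, -39, -37, -6, 17] -> [34, 46, 23, -6, 17] -> [34, 46, 23] -> [23, 34, 46]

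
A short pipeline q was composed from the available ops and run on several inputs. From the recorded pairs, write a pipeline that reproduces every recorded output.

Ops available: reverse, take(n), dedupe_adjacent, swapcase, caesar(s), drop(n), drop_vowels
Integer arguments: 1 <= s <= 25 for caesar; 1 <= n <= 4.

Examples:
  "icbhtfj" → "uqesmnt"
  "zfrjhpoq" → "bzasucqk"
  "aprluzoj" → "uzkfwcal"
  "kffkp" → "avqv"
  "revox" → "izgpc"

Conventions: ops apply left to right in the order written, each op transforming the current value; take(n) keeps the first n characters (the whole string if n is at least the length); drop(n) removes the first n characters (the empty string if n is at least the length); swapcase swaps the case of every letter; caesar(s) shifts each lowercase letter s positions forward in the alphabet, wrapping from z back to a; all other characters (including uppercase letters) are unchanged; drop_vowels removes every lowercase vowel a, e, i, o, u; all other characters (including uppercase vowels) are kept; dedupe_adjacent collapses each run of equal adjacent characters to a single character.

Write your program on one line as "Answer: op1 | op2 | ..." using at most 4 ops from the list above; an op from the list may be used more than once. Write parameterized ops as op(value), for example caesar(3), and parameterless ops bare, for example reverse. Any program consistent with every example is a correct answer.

dedupe_adjacent | caesar(11) | reverse

Check, running the answer program on each example:
  "icbhtfj" -> "icbhtfj" -> "tnmsequ" -> "uqesmnt"
  "zfrjhpoq" -> "zfrjhpoq" -> "kqcusazb" -> "bzasucqk"
  "aprluzoj" -> "aprluzoj" -> "lacwfkzu" -> "uzkfwcal"
  "kffkp" -> "kfkp" -> "vqva" -> "avqv"
  "revox" -> "revox" -> "cpgzi" -> "izgpc"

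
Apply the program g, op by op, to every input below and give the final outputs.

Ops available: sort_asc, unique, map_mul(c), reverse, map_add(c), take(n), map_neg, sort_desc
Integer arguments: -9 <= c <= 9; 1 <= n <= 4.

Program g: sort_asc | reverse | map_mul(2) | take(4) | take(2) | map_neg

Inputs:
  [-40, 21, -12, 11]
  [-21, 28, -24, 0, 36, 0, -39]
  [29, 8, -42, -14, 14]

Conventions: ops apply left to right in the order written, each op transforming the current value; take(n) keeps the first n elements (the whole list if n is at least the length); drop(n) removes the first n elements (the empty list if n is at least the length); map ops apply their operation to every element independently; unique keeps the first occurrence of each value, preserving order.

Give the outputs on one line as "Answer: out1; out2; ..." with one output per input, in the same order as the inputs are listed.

Execution, op by op:
  [-40, 21, -12, 11] -> [-40, -12, 11, 21] -> [21, 11, -12, -40] -> [42, 22, -24, -80] -> [42, 22, -24, -80] -> [42, 22] -> [-42, -22]
  [-21, 28, -24, 0, 36, 0, -39] -> [-39, -24, -21, 0, 0, 28, 36] -> [36, 28, 0, 0, -21, -24, -39] -> [72, 56, 0, 0, -42, -48, -78] -> [72, 56, 0, 0] -> [72, 56] -> [-72, -56]
  [29, 8, -42, -14, 14] -> [-42, -14, 8, 14, 29] -> [29, 14, 8, -14, -42] -> [58, 28, 16, -28, -84] -> [58, 28, 16, -28] -> [58, 28] -> [-58, -28]

[-42, -22]; [-72, -56]; [-58, -28]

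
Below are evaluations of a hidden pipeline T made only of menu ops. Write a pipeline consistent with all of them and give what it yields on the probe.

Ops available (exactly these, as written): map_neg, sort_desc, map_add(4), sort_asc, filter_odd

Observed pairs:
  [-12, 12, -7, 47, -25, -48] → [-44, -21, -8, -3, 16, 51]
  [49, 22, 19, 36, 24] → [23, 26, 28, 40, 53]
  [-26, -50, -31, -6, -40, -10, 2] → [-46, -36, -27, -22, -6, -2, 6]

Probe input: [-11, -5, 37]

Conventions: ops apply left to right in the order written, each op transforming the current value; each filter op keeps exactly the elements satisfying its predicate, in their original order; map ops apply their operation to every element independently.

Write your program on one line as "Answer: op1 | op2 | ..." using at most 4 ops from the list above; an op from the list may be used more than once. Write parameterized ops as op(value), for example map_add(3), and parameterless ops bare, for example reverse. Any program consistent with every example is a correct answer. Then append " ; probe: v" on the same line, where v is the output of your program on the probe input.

sort_desc | map_add(4) | sort_asc ; probe: [-7, -1, 41]

Check, running the answer program on each example:
  [-12, 12, -7, 47, -25, -48] -> [47, 12, -7, -12, -25, -48] -> [51, 16, -3, -8, -21, -44] -> [-44, -21, -8, -3, 16, 51]
  [49, 22, 19, 36, 24] -> [49, 36, 24, 22, 19] -> [53, 40, 28, 26, 23] -> [23, 26, 28, 40, 53]
  [-26, -50, -31, -6, -40, -10, 2] -> [2, -6, -10, -26, -31, -40, -50] -> [6, -2, -6, -22, -27, -36, -46] -> [-46, -36, -27, -22, -6, -2, 6]
  probe: [-11, -5, 37] -> [37, -5, -11] -> [41, -1, -7] -> [-7, -1, 41]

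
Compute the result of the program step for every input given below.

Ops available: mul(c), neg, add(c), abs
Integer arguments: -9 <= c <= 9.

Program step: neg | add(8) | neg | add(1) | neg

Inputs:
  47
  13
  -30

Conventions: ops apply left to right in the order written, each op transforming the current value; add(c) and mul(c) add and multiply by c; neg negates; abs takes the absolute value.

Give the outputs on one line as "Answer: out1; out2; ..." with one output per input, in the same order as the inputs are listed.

Execution, op by op:
  47 -> -47 -> -39 -> 39 -> 40 -> -40
  13 -> -13 -> -5 -> 5 -> 6 -> -6
  -30 -> 30 -> 38 -> -38 -> -37 -> 37

-40; -6; 37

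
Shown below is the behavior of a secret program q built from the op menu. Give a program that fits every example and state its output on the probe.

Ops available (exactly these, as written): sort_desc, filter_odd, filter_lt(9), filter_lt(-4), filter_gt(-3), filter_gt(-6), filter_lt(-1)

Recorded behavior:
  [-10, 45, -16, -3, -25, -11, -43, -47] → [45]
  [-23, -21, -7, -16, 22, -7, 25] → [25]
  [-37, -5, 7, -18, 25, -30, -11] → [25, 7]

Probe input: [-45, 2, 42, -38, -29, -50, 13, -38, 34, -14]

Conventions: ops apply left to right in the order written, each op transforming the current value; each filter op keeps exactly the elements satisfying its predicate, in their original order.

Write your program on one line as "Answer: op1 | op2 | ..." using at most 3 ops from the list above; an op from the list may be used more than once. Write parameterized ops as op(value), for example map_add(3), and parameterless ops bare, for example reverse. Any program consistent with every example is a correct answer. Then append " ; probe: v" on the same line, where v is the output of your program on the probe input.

filter_odd | sort_desc | filter_gt(-3) ; probe: [13]

Check, running the answer program on each example:
  [-10, 45, -16, -3, -25, -11, -43, -47] -> [45, -3, -25, -11, -43, -47] -> [45, -3, -11, -25, -43, -47] -> [45]
  [-23, -21, -7, -16, 22, -7, 25] -> [-23, -21, -7, -7, 25] -> [25, -7, -7, -21, -23] -> [25]
  [-37, -5, 7, -18, 25, -30, -11] -> [-37, -5, 7, 25, -11] -> [25, 7, -5, -11, -37] -> [25, 7]
  probe: [-45, 2, 42, -38, -29, -50, 13, -38, 34, -14] -> [-45, -29, 13] -> [13, -29, -45] -> [13]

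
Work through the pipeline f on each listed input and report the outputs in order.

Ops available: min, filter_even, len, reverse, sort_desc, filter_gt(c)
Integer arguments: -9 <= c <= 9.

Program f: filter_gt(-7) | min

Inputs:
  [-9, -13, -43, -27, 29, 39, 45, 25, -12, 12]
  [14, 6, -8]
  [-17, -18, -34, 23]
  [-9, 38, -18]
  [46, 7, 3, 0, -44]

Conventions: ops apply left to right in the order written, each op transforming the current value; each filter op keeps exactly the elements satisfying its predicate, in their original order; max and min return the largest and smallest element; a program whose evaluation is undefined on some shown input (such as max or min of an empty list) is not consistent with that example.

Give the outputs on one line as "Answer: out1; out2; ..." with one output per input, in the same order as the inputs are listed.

Execution, op by op:
  [-9, -13, -43, -27, 29, 39, 45, 25, -12, 12] -> [29, 39, 45, 25, 12] -> 12
  [14, 6, -8] -> [14, 6] -> 6
  [-17, -18, -34, 23] -> [23] -> 23
  [-9, 38, -18] -> [38] -> 38
  [46, 7, 3, 0, -44] -> [46, 7, 3, 0] -> 0

12; 6; 23; 38; 0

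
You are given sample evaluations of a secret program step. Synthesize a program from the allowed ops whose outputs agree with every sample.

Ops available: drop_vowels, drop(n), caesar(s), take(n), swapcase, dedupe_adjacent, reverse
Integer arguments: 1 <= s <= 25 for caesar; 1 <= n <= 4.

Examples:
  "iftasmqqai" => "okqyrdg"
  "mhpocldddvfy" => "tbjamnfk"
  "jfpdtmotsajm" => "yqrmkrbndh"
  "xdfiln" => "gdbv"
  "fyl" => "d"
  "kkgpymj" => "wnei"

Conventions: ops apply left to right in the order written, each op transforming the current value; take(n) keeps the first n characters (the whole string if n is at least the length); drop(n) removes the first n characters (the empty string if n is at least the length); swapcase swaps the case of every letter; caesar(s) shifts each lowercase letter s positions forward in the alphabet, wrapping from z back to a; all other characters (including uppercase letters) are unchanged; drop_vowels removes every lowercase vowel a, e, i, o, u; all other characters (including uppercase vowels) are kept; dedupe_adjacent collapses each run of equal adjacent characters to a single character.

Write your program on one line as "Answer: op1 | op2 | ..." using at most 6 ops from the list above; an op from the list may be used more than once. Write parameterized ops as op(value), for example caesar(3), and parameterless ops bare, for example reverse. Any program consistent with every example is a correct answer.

reverse | dedupe_adjacent | drop(1) | drop(1) | caesar(24)

Check, running the answer program on each example:
  "iftasmqqai" -> "iaqqmsatfi" -> "iaqmsatfi" -> "aqmsatfi" -> "qmsatfi" -> "okqyrdg"
  "mhpocldddvfy" -> "yfvdddlcophm" -> "yfvdlcophm" -> "fvdlcophm" -> "vdlcophm" -> "tbjamnfk"
  "jfpdtmotsajm" -> "mjastomtdpfj" -> "mjastomtdpfj" -> "jastomtdpfj" -> "astomtdpfj" -> "yqrmkrbndh"
  "xdfiln" -> "nlifdx" -> "nlifdx" -> "lifdx" -> "ifdx" -> "gdbv"
  "fyl" -> "lyf" -> "lyf" -> "yf" -> "f" -> "d"
  "kkgpymj" -> "jmypgkk" -> "jmypgk" -> "mypgk" -> "ypgk" -> "wnei"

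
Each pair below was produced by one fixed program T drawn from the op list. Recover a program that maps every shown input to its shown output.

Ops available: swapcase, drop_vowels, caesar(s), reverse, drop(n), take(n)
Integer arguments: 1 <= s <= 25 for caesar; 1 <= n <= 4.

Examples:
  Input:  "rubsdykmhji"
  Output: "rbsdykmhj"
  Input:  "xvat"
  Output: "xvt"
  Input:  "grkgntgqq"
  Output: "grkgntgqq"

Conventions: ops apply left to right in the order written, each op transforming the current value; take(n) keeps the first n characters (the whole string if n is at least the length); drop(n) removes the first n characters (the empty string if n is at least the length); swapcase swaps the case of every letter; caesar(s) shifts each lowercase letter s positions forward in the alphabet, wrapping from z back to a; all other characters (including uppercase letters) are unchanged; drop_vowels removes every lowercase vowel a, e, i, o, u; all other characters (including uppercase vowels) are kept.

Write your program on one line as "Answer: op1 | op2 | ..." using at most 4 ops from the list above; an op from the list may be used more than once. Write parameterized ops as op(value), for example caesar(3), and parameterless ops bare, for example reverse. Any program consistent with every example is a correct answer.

reverse | drop_vowels | reverse

Check, running the answer program on each example:
  "rubsdykmhji" -> "ijhmkydsbur" -> "jhmkydsbr" -> "rbsdykmhj"
  "xvat" -> "tavx" -> "tvx" -> "xvt"
  "grkgntgqq" -> "qqgtngkrg" -> "qqgtngkrg" -> "grkgntgqq"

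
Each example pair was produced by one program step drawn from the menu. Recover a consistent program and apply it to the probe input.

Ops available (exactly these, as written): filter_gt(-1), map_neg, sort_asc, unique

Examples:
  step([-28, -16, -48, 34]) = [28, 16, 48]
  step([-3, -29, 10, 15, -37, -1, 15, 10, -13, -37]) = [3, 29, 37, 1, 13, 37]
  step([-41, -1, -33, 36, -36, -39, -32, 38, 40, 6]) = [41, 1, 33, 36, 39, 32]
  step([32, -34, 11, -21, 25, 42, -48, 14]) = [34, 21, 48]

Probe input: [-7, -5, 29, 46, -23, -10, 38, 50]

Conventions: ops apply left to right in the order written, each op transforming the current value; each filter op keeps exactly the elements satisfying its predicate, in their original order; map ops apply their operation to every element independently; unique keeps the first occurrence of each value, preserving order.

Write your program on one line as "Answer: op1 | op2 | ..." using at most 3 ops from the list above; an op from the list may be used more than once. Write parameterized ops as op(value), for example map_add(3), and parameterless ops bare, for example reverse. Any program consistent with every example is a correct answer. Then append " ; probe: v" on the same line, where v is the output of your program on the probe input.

map_neg | filter_gt(-1) ; probe: [7, 5, 23, 10]

Check, running the answer program on each example:
  [-28, -16, -48, 34] -> [28, 16, 48, -34] -> [28, 16, 48]
  [-3, -29, 10, 15, -37, -1, 15, 10, -13, -37] -> [3, 29, -10, -15, 37, 1, -15, -10, 13, 37] -> [3, 29, 37, 1, 13, 37]
  [-41, -1, -33, 36, -36, -39, -32, 38, 40, 6] -> [41, 1, 33, -36, 36, 39, 32, -38, -40, -6] -> [41, 1, 33, 36, 39, 32]
  [32, -34, 11, -21, 25, 42, -48, 14] -> [-32, 34, -11, 21, -25, -42, 48, -14] -> [34, 21, 48]
  probe: [-7, -5, 29, 46, -23, -10, 38, 50] -> [7, 5, -29, -46, 23, 10, -38, -50] -> [7, 5, 23, 10]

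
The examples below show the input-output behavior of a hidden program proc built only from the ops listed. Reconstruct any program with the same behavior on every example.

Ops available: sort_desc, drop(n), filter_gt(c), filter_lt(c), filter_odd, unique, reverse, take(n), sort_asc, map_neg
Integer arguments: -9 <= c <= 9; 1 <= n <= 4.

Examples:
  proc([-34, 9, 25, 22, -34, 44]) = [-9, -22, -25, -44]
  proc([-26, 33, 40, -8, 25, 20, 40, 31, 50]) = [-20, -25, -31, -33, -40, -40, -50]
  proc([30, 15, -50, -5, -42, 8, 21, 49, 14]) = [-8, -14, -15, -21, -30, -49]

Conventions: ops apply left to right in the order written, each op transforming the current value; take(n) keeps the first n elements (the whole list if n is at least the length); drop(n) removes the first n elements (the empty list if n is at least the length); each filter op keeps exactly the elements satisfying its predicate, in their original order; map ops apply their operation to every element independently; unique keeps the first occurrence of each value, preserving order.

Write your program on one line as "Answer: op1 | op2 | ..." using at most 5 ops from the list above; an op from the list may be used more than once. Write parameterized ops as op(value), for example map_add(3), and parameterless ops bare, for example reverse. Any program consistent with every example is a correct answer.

map_neg | sort_asc | sort_desc | filter_lt(-3)

Check, running the answer program on each example:
  [-34, 9, 25, 22, -34, 44] -> [34, -9, -25, -22, 34, -44] -> [-44, -25, -22, -9, 34, 34] -> [34, 34, -9, -22, -25, -44] -> [-9, -22, -25, -44]
  [-26, 33, 40, -8, 25, 20, 40, 31, 50] -> [26, -33, -40, 8, -25, -20, -40, -31, -50] -> [-50, -40, -40, -33, -31, -25, -20, 8, 26] -> [26, 8, -20, -25, -31, -33, -40, -40, -50] -> [-20, -25, -31, -33, -40, -40, -50]
  [30, 15, -50, -5, -42, 8, 21, 49, 14] -> [-30, -15, 50, 5, 42, -8, -21, -49, -14] -> [-49, -30, -21, -15, -14, -8, 5, 42, 50] -> [50, 42, 5, -8, -14, -15, -21, -30, -49] -> [-8, -14, -15, -21, -30, -49]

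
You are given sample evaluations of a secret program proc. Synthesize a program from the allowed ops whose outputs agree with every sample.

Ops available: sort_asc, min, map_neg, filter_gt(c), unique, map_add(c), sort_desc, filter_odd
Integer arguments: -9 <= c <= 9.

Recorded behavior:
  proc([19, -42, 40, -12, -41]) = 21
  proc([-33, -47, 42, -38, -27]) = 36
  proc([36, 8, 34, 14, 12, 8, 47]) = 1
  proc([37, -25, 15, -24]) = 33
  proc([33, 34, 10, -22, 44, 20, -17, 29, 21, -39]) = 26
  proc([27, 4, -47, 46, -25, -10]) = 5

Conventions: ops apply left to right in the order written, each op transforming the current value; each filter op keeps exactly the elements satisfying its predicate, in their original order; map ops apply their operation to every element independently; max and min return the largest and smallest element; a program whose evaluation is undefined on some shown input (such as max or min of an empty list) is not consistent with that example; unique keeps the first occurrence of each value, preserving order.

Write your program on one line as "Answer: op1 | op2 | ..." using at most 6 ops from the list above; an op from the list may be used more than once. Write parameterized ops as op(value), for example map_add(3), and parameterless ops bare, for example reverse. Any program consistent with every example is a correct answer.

map_neg | sort_asc | map_add(9) | filter_gt(0) | min

Check, running the answer program on each example:
  [19, -42, 40, -12, -41] -> [-19, 42, -40, 12, 41] -> [-40, -19, 12, 41, 42] -> [-31, -10, 21, 50, 51] -> [21, 50, 51] -> 21
  [-33, -47, 42, -38, -27] -> [33, 47, -42, 38, 27] -> [-42, 27, 33, 38, 47] -> [-33, 36, 42, 47, 56] -> [36, 42, 47, 56] -> 36
  [36, 8, 34, 14, 12, 8, 47] -> [-36, -8, -34, -14, -12, -8, -47] -> [-47, -36, -34, -14, -12, -8, -8] -> [-38, -27, -25, -5, -3, 1, 1] -> [1, 1] -> 1
  [37, -25, 15, -24] -> [-37, 25, -15, 24] -> [-37, -15, 24, 25] -> [-28, -6, 33, 34] -> [33, 34] -> 33
  [33, 34, 10, -22, 44, 20, -17, 29, 21, -39] -> [-33, -34, -10, 22, -44, -20, 17, -29, -21, 39] -> [-44, -34, -33, -29, -21, -20, -10, 17, 22, 39] -> [-35, -25, -24, -20, -12, -11, -1, 26, 31, 48] -> [26, 31, 48] -> 26
  [27, 4, -47, 46, -25, -10] -> [-27, -4, 47, -46, 25, 10] -> [-46, -27, -4, 10, 25, 47] -> [-37, -18, 5, 19, 34, 56] -> [5, 19, 34, 56] -> 5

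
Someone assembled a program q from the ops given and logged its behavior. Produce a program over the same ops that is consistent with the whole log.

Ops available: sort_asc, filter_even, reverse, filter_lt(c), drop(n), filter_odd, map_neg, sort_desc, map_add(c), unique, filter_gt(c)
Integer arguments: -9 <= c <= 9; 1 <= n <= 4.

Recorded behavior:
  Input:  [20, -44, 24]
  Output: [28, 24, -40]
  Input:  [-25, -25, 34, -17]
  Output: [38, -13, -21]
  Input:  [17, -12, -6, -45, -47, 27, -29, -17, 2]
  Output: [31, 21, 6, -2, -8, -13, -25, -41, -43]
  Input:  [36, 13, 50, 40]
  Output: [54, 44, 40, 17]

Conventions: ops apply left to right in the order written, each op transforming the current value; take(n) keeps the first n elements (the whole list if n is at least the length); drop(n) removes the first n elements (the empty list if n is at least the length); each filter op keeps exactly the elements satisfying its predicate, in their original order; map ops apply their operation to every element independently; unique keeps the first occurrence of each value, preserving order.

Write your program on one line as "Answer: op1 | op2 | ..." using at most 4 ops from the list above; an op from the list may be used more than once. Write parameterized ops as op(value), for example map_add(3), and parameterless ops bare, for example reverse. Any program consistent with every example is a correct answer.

sort_desc | map_add(4) | unique

Check, running the answer program on each example:
  [20, -44, 24] -> [24, 20, -44] -> [28, 24, -40] -> [28, 24, -40]
  [-25, -25, 34, -17] -> [34, -17, -25, -25] -> [38, -13, -21, -21] -> [38, -13, -21]
  [17, -12, -6, -45, -47, 27, -29, -17, 2] -> [27, 17, 2, -6, -12, -17, -29, -45, -47] -> [31, 21, 6, -2, -8, -13, -25, -41, -43] -> [31, 21, 6, -2, -8, -13, -25, -41, -43]
  [36, 13, 50, 40] -> [50, 40, 36, 13] -> [54, 44, 40, 17] -> [54, 44, 40, 17]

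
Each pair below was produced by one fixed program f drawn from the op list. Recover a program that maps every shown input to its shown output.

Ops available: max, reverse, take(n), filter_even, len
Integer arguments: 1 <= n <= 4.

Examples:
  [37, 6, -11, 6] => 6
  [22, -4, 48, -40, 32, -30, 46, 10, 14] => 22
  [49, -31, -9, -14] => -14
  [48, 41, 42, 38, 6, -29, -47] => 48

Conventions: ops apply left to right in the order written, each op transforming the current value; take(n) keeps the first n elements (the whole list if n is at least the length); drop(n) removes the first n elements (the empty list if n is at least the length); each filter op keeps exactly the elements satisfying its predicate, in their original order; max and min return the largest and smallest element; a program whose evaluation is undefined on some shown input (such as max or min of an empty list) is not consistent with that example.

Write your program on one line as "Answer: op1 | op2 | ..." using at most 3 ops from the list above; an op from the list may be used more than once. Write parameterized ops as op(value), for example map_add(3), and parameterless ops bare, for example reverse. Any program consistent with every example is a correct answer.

filter_even | take(2) | max

Check, running the answer program on each example:
  [37, 6, -11, 6] -> [6, 6] -> [6, 6] -> 6
  [22, -4, 48, -40, 32, -30, 46, 10, 14] -> [22, -4, 48, -40, 32, -30, 46, 10, 14] -> [22, -4] -> 22
  [49, -31, -9, -14] -> [-14] -> [-14] -> -14
  [48, 41, 42, 38, 6, -29, -47] -> [48, 42, 38, 6] -> [48, 42] -> 48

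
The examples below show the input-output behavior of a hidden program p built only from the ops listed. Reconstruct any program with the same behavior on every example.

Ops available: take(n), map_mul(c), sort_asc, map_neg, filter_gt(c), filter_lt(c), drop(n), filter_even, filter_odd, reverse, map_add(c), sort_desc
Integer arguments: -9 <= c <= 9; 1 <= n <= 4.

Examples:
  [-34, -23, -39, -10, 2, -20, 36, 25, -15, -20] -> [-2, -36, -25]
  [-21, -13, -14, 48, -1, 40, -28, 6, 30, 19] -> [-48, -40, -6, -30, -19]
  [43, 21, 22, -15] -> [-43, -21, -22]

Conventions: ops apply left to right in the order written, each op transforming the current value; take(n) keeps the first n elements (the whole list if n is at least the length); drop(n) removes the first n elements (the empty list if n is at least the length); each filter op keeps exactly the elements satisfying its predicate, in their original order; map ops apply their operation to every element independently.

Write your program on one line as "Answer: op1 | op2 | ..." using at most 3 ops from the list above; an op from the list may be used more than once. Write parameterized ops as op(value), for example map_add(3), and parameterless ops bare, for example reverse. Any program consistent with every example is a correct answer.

map_neg | filter_lt(1)

Check, running the answer program on each example:
  [-34, -23, -39, -10, 2, -20, 36, 25, -15, -20] -> [34, 23, 39, 10, -2, 20, -36, -25, 15, 20] -> [-2, -36, -25]
  [-21, -13, -14, 48, -1, 40, -28, 6, 30, 19] -> [21, 13, 14, -48, 1, -40, 28, -6, -30, -19] -> [-48, -40, -6, -30, -19]
  [43, 21, 22, -15] -> [-43, -21, -22, 15] -> [-43, -21, -22]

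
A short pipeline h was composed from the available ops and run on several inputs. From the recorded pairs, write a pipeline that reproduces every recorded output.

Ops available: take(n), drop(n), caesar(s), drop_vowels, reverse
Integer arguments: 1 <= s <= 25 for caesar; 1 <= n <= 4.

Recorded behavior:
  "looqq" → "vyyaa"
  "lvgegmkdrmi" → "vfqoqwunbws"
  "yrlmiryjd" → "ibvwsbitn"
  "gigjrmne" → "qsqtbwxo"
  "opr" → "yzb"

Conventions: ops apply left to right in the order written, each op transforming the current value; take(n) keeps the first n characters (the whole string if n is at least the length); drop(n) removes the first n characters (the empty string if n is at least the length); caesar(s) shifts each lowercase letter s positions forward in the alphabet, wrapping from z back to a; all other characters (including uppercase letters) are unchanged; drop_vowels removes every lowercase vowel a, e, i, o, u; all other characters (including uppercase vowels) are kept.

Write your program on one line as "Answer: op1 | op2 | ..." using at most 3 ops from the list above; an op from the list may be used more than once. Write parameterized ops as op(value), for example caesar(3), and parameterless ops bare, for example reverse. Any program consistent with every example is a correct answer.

caesar(4) | caesar(6)

Check, running the answer program on each example:
  "looqq" -> "pssuu" -> "vyyaa"
  "lvgegmkdrmi" -> "pzkikqohvqm" -> "vfqoqwunbws"
  "yrlmiryjd" -> "cvpqmvcnh" -> "ibvwsbitn"
  "gigjrmne" -> "kmknvqri" -> "qsqtbwxo"
  "opr" -> "stv" -> "yzb"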